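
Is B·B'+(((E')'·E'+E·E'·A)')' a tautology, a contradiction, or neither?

contradiction

B·B'+(((E')'·E'+E·E'·A)')'
= (((E')'·E'+E·E'·A)')'   — complement / identity
= ((E·E'+E·E'·A)')'   — double negation
= E·E'+E·E'·A   — double negation
= E·E'   — absorption
= 0   — complement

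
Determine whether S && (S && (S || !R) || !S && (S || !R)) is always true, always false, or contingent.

contingent

S && (S && (S || !R) || !S && (S || !R))
= S && (S || !R)   (distribution)
= S   (absorption)
This depends on S, so it is not a constant.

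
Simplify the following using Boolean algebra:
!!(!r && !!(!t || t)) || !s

!!(!r && !!(!t || t)) || !s
= !!(!r && (!t || t)) || !s
= !!!r || !s
= !r || !s

!r || !s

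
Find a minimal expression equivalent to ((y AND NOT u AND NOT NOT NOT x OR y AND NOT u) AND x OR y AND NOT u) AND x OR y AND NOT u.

((y AND NOT u AND NOT NOT NOT x OR y AND NOT u) AND x OR y AND NOT u) AND x OR y AND NOT u
= ((y AND NOT u AND NOT x OR y AND NOT u) AND x OR y AND NOT u) AND x OR y AND NOT u
= (y AND NOT u AND x OR y AND NOT u) AND x OR y AND NOT u
= y AND NOT u AND x OR y AND NOT u
= y AND NOT u

y AND NOT u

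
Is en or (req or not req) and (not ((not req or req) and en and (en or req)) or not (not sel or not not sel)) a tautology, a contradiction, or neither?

tautology

en or (req or not req) and (not ((not req or req) and en and (en or req)) or not (not sel or not not sel))
= en or (req or not req) and (not ((not req or req) and en and (en or req)) or sel and not sel)   (De Morgan)
= en or (req or not req) and not ((not req or req) and en and (en or req))   (complement / identity)
= en or (req or not req) and not (en and (en or req))   (complement / identity)
= en or (req or not req) and not en   (absorption)
= en or not en   (complement / identity)
= True   (complement)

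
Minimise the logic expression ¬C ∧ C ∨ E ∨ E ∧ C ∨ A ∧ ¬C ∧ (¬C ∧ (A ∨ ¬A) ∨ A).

¬C ∧ C ∨ E ∨ E ∧ C ∨ A ∧ ¬C ∧ (¬C ∧ (A ∨ ¬A) ∨ A)
= E ∨ E ∧ C ∨ A ∧ ¬C ∧ (¬C ∧ (A ∨ ¬A) ∨ A)   (complement / identity)
= E ∨ A ∧ ¬C ∧ (¬C ∧ (A ∨ ¬A) ∨ A)   (absorption)
= E ∨ A ∧ ¬C ∧ (¬C ∨ A)   (complement / identity)
= E ∨ A ∧ ¬C   (absorption)

E ∨ A ∧ ¬C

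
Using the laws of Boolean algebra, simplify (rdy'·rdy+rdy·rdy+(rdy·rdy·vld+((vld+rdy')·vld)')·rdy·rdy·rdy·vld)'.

rdy'

(rdy'·rdy+rdy·rdy+(rdy·rdy·vld+((vld+rdy')·vld)')·rdy·rdy·rdy·vld)'
= (rdy'·rdy+rdy·rdy+(rdy·rdy·vld+((vld+rdy')·vld)')·rdy·rdy·vld)'
= (rdy'·rdy+rdy·rdy+(rdy·rdy·vld+vld')·rdy·rdy·vld)'
= (rdy'·rdy+rdy·rdy+rdy·rdy·vld)'
= (rdy'·rdy+rdy·rdy)'
= rdy'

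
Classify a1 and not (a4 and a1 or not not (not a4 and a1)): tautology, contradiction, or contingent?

a1 and not (a4 and a1 or not not (not a4 and a1))
= a1 and not (a4 and a1 or not a4 and a1)   [double negation]
= a1 and not a1   [distribution]
= False   [complement]

contradiction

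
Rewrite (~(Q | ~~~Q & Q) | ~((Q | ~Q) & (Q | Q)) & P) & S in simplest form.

(~(Q | ~~~Q & Q) | ~((Q | ~Q) & (Q | Q)) & P) & S
= (~(Q | ~Q & Q) | ~((Q | ~Q) & (Q | Q)) & P) & S   [double negation]
= (~(Q | ~Q & Q) | ~(Q | ~Q & Q) & P) & S   [distribution]
= ~(Q | ~Q & Q) & S   [absorption]
= ~Q & S   [complement / identity]

~Q & S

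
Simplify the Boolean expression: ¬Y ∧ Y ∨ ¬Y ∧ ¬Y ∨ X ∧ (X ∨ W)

¬Y ∨ X

¬Y ∧ Y ∨ ¬Y ∧ ¬Y ∨ X ∧ (X ∨ W)
= ¬Y ∧ Y ∨ ¬Y ∧ ¬Y ∨ X   (absorption)
= ¬Y ∨ X   (distribution)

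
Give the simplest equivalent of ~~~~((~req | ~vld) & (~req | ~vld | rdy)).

~req | ~vld

~~~~((~req | ~vld) & (~req | ~vld | rdy))
= ~~((~req | ~vld) & (~req | ~vld | rdy))
= (~req | ~vld) & (~req | ~vld | rdy)
= ~req | ~vld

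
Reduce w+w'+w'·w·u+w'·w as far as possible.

1

w+w'+w'·w·u+w'·w
= w+w'+w'·w   (absorption)
= w+w'   (complement / identity)
= 1   (complement)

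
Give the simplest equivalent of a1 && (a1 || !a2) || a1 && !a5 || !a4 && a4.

a1

a1 && (a1 || !a2) || a1 && !a5 || !a4 && a4
= a1 || a1 && !a5 || !a4 && a4   [absorption]
= a1 || a1 && !a5   [complement / identity]
= a1   [absorption]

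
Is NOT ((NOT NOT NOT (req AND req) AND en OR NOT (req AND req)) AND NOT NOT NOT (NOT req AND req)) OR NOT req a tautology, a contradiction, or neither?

NOT ((NOT NOT NOT (req AND req) AND en OR NOT (req AND req)) AND NOT NOT NOT (NOT req AND req)) OR NOT req
= NOT ((NOT (req AND req) AND en OR NOT (req AND req)) AND NOT NOT NOT (NOT req AND req)) OR NOT req   [double negation]
= NOT (NOT (req AND req) AND NOT NOT NOT (NOT req AND req)) OR NOT req   [absorption]
= NOT (NOT (req AND req) AND NOT (NOT req AND req)) OR NOT req   [double negation]
= req AND req OR NOT req AND req OR NOT req   [De Morgan]
= req OR NOT req   [distribution]
= TRUE   [complement]

tautology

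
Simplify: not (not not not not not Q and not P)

Q or P

not (not not not not not Q and not P)
= not not not not Q or P   — De Morgan
= not not Q or P   — double negation
= Q or P   — double negation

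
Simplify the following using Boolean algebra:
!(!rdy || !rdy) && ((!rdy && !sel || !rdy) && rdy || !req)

rdy && !req

!(!rdy || !rdy) && ((!rdy && !sel || !rdy) && rdy || !req)
= !(!rdy || !rdy) && (!rdy && rdy || !req)   [absorption]
= !(!rdy || !rdy) && !req   [complement / identity]
= !!rdy && !req   [idempotence]
= rdy && !req   [double negation]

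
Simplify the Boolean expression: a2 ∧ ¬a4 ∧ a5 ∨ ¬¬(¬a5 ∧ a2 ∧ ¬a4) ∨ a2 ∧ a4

a2

a2 ∧ ¬a4 ∧ a5 ∨ ¬¬(¬a5 ∧ a2 ∧ ¬a4) ∨ a2 ∧ a4
= a2 ∧ ¬a4 ∧ a5 ∨ ¬a5 ∧ a2 ∧ ¬a4 ∨ a2 ∧ a4   [double negation]
= a2 ∧ ¬a4 ∨ a2 ∧ a4   [distribution]
= a2   [distribution]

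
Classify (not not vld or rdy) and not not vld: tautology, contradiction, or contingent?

(not not vld or rdy) and not not vld
= not not vld   [absorption]
= vld   [double negation]
This depends on vld, so it is not a constant.

contingent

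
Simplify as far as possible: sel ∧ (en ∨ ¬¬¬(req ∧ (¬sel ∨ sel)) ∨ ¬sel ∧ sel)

sel ∧ (en ∨ ¬req)

sel ∧ (en ∨ ¬¬¬(req ∧ (¬sel ∨ sel)) ∨ ¬sel ∧ sel)
= sel ∧ (en ∨ ¬¬¬(req ∧ (¬sel ∨ sel)))   — complement / identity
= sel ∧ (en ∨ ¬(req ∧ (¬sel ∨ sel)))   — double negation
= sel ∧ (en ∨ ¬req)   — complement / identity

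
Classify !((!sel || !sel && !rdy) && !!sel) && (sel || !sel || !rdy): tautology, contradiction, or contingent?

tautology

!((!sel || !sel && !rdy) && !!sel) && (sel || !sel || !rdy)
= !(!sel && !!sel) && (sel || !sel || !rdy)
= (sel || !sel) && (sel || !sel || !rdy)
= sel || !sel
= true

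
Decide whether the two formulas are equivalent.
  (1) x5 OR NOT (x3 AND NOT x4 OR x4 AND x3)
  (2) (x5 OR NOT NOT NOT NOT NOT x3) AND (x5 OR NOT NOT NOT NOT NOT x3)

Yes

E1: x5 OR NOT (x3 AND NOT x4 OR x4 AND x3)
    = x5 OR NOT x3   (distribution)
E2: (x5 OR NOT NOT NOT NOT NOT x3) AND (x5 OR NOT NOT NOT NOT NOT x3)
    = x5 OR NOT NOT NOT NOT NOT x3   (idempotence)
    = x5 OR NOT NOT NOT x3   (double negation)
    = x5 OR NOT x3   (double negation)
Both reduce to x5 OR NOT x3, so they are equivalent.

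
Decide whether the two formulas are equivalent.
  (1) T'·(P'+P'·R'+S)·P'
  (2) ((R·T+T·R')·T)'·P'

Yes

E1: T'·(P'+P'·R'+S)·P'
    = T'·(P'+S)·P'   [absorption]
    = T'·P'   [absorption]
E2: ((R·T+T·R')·T)'·P'
    = (T·T)'·P'   [distribution]
    = T'·P'   [idempotence]
Both reduce to T'·P', so they are equivalent.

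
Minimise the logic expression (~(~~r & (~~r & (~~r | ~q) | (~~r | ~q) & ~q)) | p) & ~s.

(~r | p) & ~s

(~(~~r & (~~r & (~~r | ~q) | (~~r | ~q) & ~q)) | p) & ~s
= (~(~~r & (~~r | ~q) & (~~r | ~q)) | p) & ~s   — distribution
= (~(~~r & (~~r | ~q)) | p) & ~s   — idempotence
= (~~~r | p) & ~s   — absorption
= (~r | p) & ~s   — double negation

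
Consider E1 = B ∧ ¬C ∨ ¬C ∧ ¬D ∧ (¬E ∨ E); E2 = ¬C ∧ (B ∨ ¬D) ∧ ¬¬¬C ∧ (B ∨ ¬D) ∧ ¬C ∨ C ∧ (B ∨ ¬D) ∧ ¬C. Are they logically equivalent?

Yes

E1: B ∧ ¬C ∨ ¬C ∧ ¬D ∧ (¬E ∨ E)
    = B ∧ ¬C ∨ ¬C ∧ ¬D   (complement / identity)
    = (B ∨ ¬D) ∧ ¬C   (distribution)
E2: ¬C ∧ (B ∨ ¬D) ∧ ¬¬¬C ∧ (B ∨ ¬D) ∧ ¬C ∨ C ∧ (B ∨ ¬D) ∧ ¬C
    = ¬C ∧ (B ∨ ¬D) ∧ ¬C ∧ (B ∨ ¬D) ∧ ¬C ∨ C ∧ (B ∨ ¬D) ∧ ¬C   (double negation)
    = ¬C ∧ (B ∨ ¬D) ∧ ¬C ∨ C ∧ (B ∨ ¬D) ∧ ¬C   (idempotence)
    = (B ∨ ¬D) ∧ ¬C   (distribution)
Both reduce to (B ∨ ¬D) ∧ ¬C, so they are equivalent.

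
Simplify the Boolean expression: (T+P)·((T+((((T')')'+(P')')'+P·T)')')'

T+P

(T+P)·((T+((((T')')'+(P')')'+P·T)')')'
= (T+P)·(T+((((T')')'+(P')')'+P·T)')   — double negation
= (T+P)·(T+((T'+(P')')'+P·T)')   — double negation
= (T+P)·(T+(T·P'+P·T)')   — De Morgan
= (T+P)·(T+T')   — distribution
= T+P   — complement / identity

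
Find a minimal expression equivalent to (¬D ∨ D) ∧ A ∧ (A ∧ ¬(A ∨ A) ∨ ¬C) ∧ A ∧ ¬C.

A ∧ ¬C

(¬D ∨ D) ∧ A ∧ (A ∧ ¬(A ∨ A) ∨ ¬C) ∧ A ∧ ¬C
= A ∧ (A ∧ ¬(A ∨ A) ∨ ¬C) ∧ A ∧ ¬C   — complement / identity
= A ∧ (A ∧ ¬A ∨ ¬C) ∧ A ∧ ¬C   — idempotence
= A ∧ ¬C ∧ A ∧ ¬C   — complement / identity
= A ∧ ¬C   — idempotence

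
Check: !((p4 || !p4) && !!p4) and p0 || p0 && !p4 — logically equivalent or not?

No

E1: !((p4 || !p4) && !!p4)
    = !!!p4   (complement / identity)
    = !p4   (double negation)
E2: p0 || p0 && !p4
    = p0   (absorption)
These differ: at p0=0, p4=0, E1 = 1 but E2 = 0.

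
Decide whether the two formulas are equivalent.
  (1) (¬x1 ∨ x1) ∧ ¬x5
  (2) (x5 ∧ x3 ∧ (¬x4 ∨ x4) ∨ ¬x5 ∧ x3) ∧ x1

E1: (¬x1 ∨ x1) ∧ ¬x5
    = ¬x5   [complement / identity]
E2: (x5 ∧ x3 ∧ (¬x4 ∨ x4) ∨ ¬x5 ∧ x3) ∧ x1
    = (x5 ∧ x3 ∨ ¬x5 ∧ x3) ∧ x1   [complement / identity]
    = x3 ∧ x1   [distribution]
These differ: at x1=0, x3=1, x4=0, x5=0, E1 = 1 but E2 = 0.

No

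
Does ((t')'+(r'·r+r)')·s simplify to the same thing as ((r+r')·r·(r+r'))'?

No

E1: ((t')'+(r'·r+r)')·s
    = (t+(r'·r+r)')·s
    = (t+r')·s
E2: ((r+r')·r·(r+r'))'
    = (r·(r+r'))'
    = r'
These differ: at r=0, s=0, t=0, E1 = 0 but E2 = 1.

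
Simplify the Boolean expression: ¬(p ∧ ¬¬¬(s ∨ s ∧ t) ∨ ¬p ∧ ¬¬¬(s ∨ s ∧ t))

¬(p ∧ ¬¬¬(s ∨ s ∧ t) ∨ ¬p ∧ ¬¬¬(s ∨ s ∧ t))
= ¬¬¬¬(s ∨ s ∧ t)
= ¬¬¬¬s
= ¬¬s
= s

s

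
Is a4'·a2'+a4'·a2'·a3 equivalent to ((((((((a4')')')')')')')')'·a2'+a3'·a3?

E1: a4'·a2'+a4'·a2'·a3
    = a4'·a2'
E2: ((((((((a4')')')')')')')')'·a2'+a3'·a3
    = ((((((a4')')')')')')'·a2'+a3'·a3
    = ((((a4')')')')'·a2'+a3'·a3
    = ((((a4')')')')'·a2'
    = ((a4')')'·a2'
    = a4'·a2'
Both reduce to a4'·a2', so they are equivalent.

Yes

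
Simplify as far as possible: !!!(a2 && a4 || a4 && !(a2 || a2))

!a4

!!!(a2 && a4 || a4 && !(a2 || a2))
= !!!(a2 && a4 || a4 && !a2)   (idempotence)
= !!!a4   (distribution)
= !a4   (double negation)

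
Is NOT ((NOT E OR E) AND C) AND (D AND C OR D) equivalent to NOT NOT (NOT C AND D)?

Yes

E1: NOT ((NOT E OR E) AND C) AND (D AND C OR D)
    = NOT C AND (D AND C OR D)   (complement / identity)
    = NOT C AND D   (absorption)
E2: NOT NOT (NOT C AND D)
    = NOT C AND D   (double negation)
Both reduce to NOT C AND D, so they are equivalent.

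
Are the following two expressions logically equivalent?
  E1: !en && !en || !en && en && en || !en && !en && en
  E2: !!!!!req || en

E1: !en && !en || !en && en && en || !en && !en && en
    = !en && !en || !en && en   — distribution
    = !en   — distribution
E2: !!!!!req || en
    = !!!req || en   — double negation
    = !req || en   — double negation
These differ: at en=1, req=1, E1 = 0 but E2 = 1.

No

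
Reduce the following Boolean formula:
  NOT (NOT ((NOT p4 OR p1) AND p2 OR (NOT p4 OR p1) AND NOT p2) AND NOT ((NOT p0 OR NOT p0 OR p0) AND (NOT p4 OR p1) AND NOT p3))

NOT p4 OR p1

NOT (NOT ((NOT p4 OR p1) AND p2 OR (NOT p4 OR p1) AND NOT p2) AND NOT ((NOT p0 OR NOT p0 OR p0) AND (NOT p4 OR p1) AND NOT p3))
= NOT (NOT (NOT p4 OR p1) AND NOT ((NOT p0 OR NOT p0 OR p0) AND (NOT p4 OR p1) AND NOT p3))   (distribution)
= NOT (NOT (NOT p4 OR p1) AND NOT ((NOT p0 OR p0) AND (NOT p4 OR p1) AND NOT p3))   (idempotence)
= NOT (NOT (NOT p4 OR p1) AND NOT ((NOT p4 OR p1) AND NOT p3))   (complement / identity)
= NOT p4 OR p1 OR (NOT p4 OR p1) AND NOT p3   (De Morgan)
= NOT p4 OR p1   (absorption)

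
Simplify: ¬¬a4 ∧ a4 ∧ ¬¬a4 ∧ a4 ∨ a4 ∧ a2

¬¬a4 ∧ a4 ∧ ¬¬a4 ∧ a4 ∨ a4 ∧ a2
= ¬¬a4 ∧ a4 ∨ a4 ∧ a2
= a4 ∧ a4 ∨ a4 ∧ a2
= a4 ∨ a4 ∧ a2
= a4

a4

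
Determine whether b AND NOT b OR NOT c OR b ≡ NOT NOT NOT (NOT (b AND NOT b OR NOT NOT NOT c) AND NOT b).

Yes

E1: b AND NOT b OR NOT c OR b
    = NOT c OR b   (complement / identity)
E2: NOT NOT NOT (NOT (b AND NOT b OR NOT NOT NOT c) AND NOT b)
    = NOT (NOT (b AND NOT b OR NOT NOT NOT c) AND NOT b)   (double negation)
    = NOT (NOT NOT NOT NOT c AND NOT b)   (complement / identity)
    = NOT NOT NOT c OR b   (De Morgan)
    = NOT c OR b   (double negation)
Both reduce to NOT c OR b, so they are equivalent.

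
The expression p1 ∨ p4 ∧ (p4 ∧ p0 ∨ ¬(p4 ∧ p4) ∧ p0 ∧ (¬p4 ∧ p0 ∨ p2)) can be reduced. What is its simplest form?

p1 ∨ p4 ∧ p0

p1 ∨ p4 ∧ (p4 ∧ p0 ∨ ¬(p4 ∧ p4) ∧ p0 ∧ (¬p4 ∧ p0 ∨ p2))
= p1 ∨ p4 ∧ (p4 ∧ p0 ∨ ¬p4 ∧ p0 ∧ (¬p4 ∧ p0 ∨ p2))
= p1 ∨ p4 ∧ (p4 ∧ p0 ∨ ¬p4 ∧ p0)
= p1 ∨ p4 ∧ p0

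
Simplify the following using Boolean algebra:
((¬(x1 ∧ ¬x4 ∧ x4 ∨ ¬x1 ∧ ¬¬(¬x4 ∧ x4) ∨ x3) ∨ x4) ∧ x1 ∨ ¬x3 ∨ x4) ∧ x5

((¬(x1 ∧ ¬x4 ∧ x4 ∨ ¬x1 ∧ ¬¬(¬x4 ∧ x4) ∨ x3) ∨ x4) ∧ x1 ∨ ¬x3 ∨ x4) ∧ x5
= ((¬(x1 ∧ ¬x4 ∧ x4 ∨ ¬x1 ∧ ¬x4 ∧ x4 ∨ x3) ∨ x4) ∧ x1 ∨ ¬x3 ∨ x4) ∧ x5   [double negation]
= ((¬(¬x4 ∧ x4 ∨ x3) ∨ x4) ∧ x1 ∨ ¬x3 ∨ x4) ∧ x5   [distribution]
= ((¬x3 ∨ x4) ∧ x1 ∨ ¬x3 ∨ x4) ∧ x5   [complement / identity]
= (¬x3 ∨ x4) ∧ x5   [absorption]

(¬x3 ∨ x4) ∧ x5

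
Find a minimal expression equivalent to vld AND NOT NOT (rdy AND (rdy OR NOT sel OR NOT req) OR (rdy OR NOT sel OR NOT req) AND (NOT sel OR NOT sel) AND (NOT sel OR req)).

vld AND (rdy OR NOT sel)

vld AND NOT NOT (rdy AND (rdy OR NOT sel OR NOT req) OR (rdy OR NOT sel OR NOT req) AND (NOT sel OR NOT sel) AND (NOT sel OR req))
= vld AND NOT NOT (rdy AND (rdy OR NOT sel OR NOT req) OR (rdy OR NOT sel OR NOT req) AND NOT sel AND (NOT sel OR req))   (idempotence)
= vld AND NOT NOT ((rdy OR NOT sel AND (NOT sel OR req)) AND (rdy OR NOT sel OR NOT req))   (distribution)
= vld AND (rdy OR NOT sel AND (NOT sel OR req)) AND (rdy OR NOT sel OR NOT req)   (double negation)
= vld AND (rdy OR NOT sel) AND (rdy OR NOT sel OR NOT req)   (absorption)
= vld AND (rdy OR NOT sel)   (absorption)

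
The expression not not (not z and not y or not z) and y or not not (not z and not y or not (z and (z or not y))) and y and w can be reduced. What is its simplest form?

not z and y

not not (not z and not y or not z) and y or not not (not z and not y or not (z and (z or not y))) and y and w
= not not (not z and not y or not z) and y or not not (not z and not y or not z) and y and w   — absorption
= not not (not z and not y or not z) and y   — absorption
= not not not z and y   — absorption
= not z and y   — double negation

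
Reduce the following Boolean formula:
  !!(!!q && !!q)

q

!!(!!q && !!q)
= !(!q || !q)   (De Morgan)
= q && q   (De Morgan)
= q   (idempotence)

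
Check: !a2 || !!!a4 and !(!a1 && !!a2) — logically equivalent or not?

No

E1: !a2 || !!!a4
    = !a2 || !a4   — double negation
E2: !(!a1 && !!a2)
    = a1 || !a2   — De Morgan
These differ: at a1=0, a2=1, a4=0, E1 = 1 but E2 = 0.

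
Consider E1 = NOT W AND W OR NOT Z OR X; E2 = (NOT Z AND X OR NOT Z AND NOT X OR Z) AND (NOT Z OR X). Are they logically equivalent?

E1: NOT W AND W OR NOT Z OR X
    = NOT Z OR X   — complement / identity
E2: (NOT Z AND X OR NOT Z AND NOT X OR Z) AND (NOT Z OR X)
    = (NOT Z OR Z) AND (NOT Z OR X)   — distribution
    = NOT Z OR X   — complement / identity
Both reduce to NOT Z OR X, so they are equivalent.

Yes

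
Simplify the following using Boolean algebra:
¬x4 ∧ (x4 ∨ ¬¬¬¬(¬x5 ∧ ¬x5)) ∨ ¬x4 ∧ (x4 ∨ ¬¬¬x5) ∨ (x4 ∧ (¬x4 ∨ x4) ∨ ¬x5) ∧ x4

x4 ∨ ¬x5

¬x4 ∧ (x4 ∨ ¬¬¬¬(¬x5 ∧ ¬x5)) ∨ ¬x4 ∧ (x4 ∨ ¬¬¬x5) ∨ (x4 ∧ (¬x4 ∨ x4) ∨ ¬x5) ∧ x4
= ¬x4 ∧ (x4 ∨ ¬¬¬¬¬x5) ∨ ¬x4 ∧ (x4 ∨ ¬¬¬x5) ∨ (x4 ∧ (¬x4 ∨ x4) ∨ ¬x5) ∧ x4
= ¬x4 ∧ (x4 ∨ ¬¬¬x5) ∨ ¬x4 ∧ (x4 ∨ ¬¬¬x5) ∨ (x4 ∧ (¬x4 ∨ x4) ∨ ¬x5) ∧ x4
= ¬x4 ∧ (x4 ∨ ¬¬¬x5) ∨ ¬x4 ∧ (x4 ∨ ¬¬¬x5) ∨ (x4 ∨ ¬x5) ∧ x4
= ¬x4 ∧ (x4 ∨ ¬¬¬x5) ∨ (x4 ∨ ¬x5) ∧ x4
= ¬x4 ∧ (x4 ∨ ¬x5) ∨ (x4 ∨ ¬x5) ∧ x4
= x4 ∨ ¬x5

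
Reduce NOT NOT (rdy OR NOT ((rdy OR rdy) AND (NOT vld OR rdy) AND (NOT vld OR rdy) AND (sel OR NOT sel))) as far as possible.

TRUE

NOT NOT (rdy OR NOT ((rdy OR rdy) AND (NOT vld OR rdy) AND (NOT vld OR rdy) AND (sel OR NOT sel)))
= NOT NOT (rdy OR NOT ((rdy OR rdy) AND (NOT vld OR rdy) AND (NOT vld OR rdy)))   — complement / identity
= rdy OR NOT ((rdy OR rdy) AND (NOT vld OR rdy) AND (NOT vld OR rdy))   — double negation
= rdy OR NOT ((rdy OR rdy) AND (NOT vld OR rdy))   — idempotence
= rdy OR NOT (rdy AND NOT vld OR rdy)   — distribution
= rdy OR NOT rdy   — absorption
= TRUE   — complement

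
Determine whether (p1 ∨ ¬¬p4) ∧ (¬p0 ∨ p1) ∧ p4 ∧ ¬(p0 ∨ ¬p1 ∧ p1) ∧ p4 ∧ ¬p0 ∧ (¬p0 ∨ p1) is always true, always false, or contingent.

contingent

(p1 ∨ ¬¬p4) ∧ (¬p0 ∨ p1) ∧ p4 ∧ ¬(p0 ∨ ¬p1 ∧ p1) ∧ p4 ∧ ¬p0 ∧ (¬p0 ∨ p1)
= (p1 ∨ ¬¬p4) ∧ (¬p0 ∨ p1) ∧ p4 ∧ ¬p0 ∧ p4 ∧ ¬p0 ∧ (¬p0 ∨ p1)
= (p1 ∨ ¬¬p4) ∧ (¬p0 ∨ p1) ∧ p4 ∧ ¬p0 ∧ p4 ∧ ¬p0
= (p1 ∨ p4) ∧ (¬p0 ∨ p1) ∧ p4 ∧ ¬p0 ∧ p4 ∧ ¬p0
= (p4 ∧ ¬p0 ∨ p1) ∧ p4 ∧ ¬p0 ∧ p4 ∧ ¬p0
= (p4 ∧ ¬p0 ∨ p1) ∧ p4 ∧ ¬p0
= p4 ∧ ¬p0
This depends on p0, p4, so it is not a constant.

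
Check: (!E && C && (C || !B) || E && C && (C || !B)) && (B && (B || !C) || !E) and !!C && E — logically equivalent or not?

E1: (!E && C && (C || !B) || E && C && (C || !B)) && (B && (B || !C) || !E)
    = C && (C || !B) && (B && (B || !C) || !E)   [distribution]
    = C && (B && (B || !C) || !E)   [absorption]
    = C && (B || !E)   [absorption]
E2: !!C && E
    = C && E   [double negation]
These differ: at B=0, C=1, E=0, E1 = 1 but E2 = 0.

No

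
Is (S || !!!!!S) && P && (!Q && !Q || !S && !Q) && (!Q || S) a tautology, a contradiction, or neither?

neither

(S || !!!!!S) && P && (!Q && !Q || !S && !Q) && (!Q || S)
= (S || !!!!!S) && P && (!Q || !S) && !Q && (!Q || S)   — distribution
= (S || !!!!!S) && P && !Q && (!Q || S)   — absorption
= (S || !!!S) && P && !Q && (!Q || S)   — double negation
= (S || !S) && P && !Q && (!Q || S)   — double negation
= P && !Q && (!Q || S)   — complement / identity
= P && !Q   — absorption
This depends on P, Q, so it is not a constant.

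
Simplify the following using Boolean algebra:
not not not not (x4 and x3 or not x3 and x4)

not not not not (x4 and x3 or not x3 and x4)
= not not (x4 and x3 or not x3 and x4)   — double negation
= not not x4   — distribution
= x4   — double negation

x4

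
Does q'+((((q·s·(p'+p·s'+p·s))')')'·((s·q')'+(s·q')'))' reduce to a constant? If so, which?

no

q'+((((q·s·(p'+p·s'+p·s))')')'·((s·q')'+(s·q')'))'
= q'+((((q·s·(p'+p·s'+p·s))')')'·(s·q')')'   — idempotence
= q'+((q·s·(p'+p·s'+p·s))'·(s·q')')'   — double negation
= q'+((q·s·(p'+p))'·(s·q')')'   — distribution
= q'+q·s·(p'+p)+s·q'   — De Morgan
= q'+q·s+s·q'   — complement / identity
= q'+s   — distribution
This depends on q, s, so it is not a constant.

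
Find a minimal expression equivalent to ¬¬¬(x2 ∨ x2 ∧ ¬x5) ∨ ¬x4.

¬¬¬(x2 ∨ x2 ∧ ¬x5) ∨ ¬x4
= ¬(x2 ∨ x2 ∧ ¬x5) ∨ ¬x4   (double negation)
= ¬x2 ∨ ¬x4   (absorption)

¬x2 ∨ ¬x4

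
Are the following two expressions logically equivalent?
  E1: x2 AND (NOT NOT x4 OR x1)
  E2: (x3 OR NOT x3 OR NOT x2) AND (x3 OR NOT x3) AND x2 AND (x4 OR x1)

E1: x2 AND (NOT NOT x4 OR x1)
    = x2 AND (x4 OR x1)   [double negation]
E2: (x3 OR NOT x3 OR NOT x2) AND (x3 OR NOT x3) AND x2 AND (x4 OR x1)
    = (x3 OR (NOT x3 OR NOT x2) AND NOT x3) AND x2 AND (x4 OR x1)   [distribution]
    = (x3 OR NOT x3) AND x2 AND (x4 OR x1)   [absorption]
    = x2 AND (x4 OR x1)   [complement / identity]
Both reduce to x2 AND (x4 OR x1), so they are equivalent.

Yes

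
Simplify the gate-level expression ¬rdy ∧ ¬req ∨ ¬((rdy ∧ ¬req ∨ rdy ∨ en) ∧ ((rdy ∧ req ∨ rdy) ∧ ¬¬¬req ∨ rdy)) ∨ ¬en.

¬rdy ∨ ¬en

¬rdy ∧ ¬req ∨ ¬((rdy ∧ ¬req ∨ rdy ∨ en) ∧ ((rdy ∧ req ∨ rdy) ∧ ¬¬¬req ∨ rdy)) ∨ ¬en
= ¬rdy ∧ ¬req ∨ ¬((rdy ∧ ¬req ∨ rdy ∨ en) ∧ ((rdy ∧ req ∨ rdy) ∧ ¬req ∨ rdy)) ∨ ¬en
= ¬rdy ∧ ¬req ∨ ¬((rdy ∧ ¬req ∨ rdy ∨ en) ∧ (rdy ∧ ¬req ∨ rdy)) ∨ ¬en
= ¬rdy ∧ ¬req ∨ ¬(rdy ∧ ¬req ∨ rdy) ∨ ¬en
= ¬rdy ∧ ¬req ∨ ¬rdy ∨ ¬en
= ¬rdy ∨ ¬en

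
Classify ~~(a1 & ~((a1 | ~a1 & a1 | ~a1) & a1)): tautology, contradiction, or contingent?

~~(a1 & ~((a1 | ~a1 & a1 | ~a1) & a1))
= a1 & ~((a1 | ~a1 & a1 | ~a1) & a1)   — double negation
= a1 & ~((a1 | ~a1) & a1)   — complement / identity
= a1 & ~a1   — complement / identity
= 0   — complement

contradiction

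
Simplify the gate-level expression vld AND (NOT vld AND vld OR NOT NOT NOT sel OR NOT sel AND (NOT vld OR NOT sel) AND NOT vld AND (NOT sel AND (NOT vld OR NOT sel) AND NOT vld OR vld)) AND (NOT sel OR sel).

vld AND (NOT vld AND vld OR NOT NOT NOT sel OR NOT sel AND (NOT vld OR NOT sel) AND NOT vld AND (NOT sel AND (NOT vld OR NOT sel) AND NOT vld OR vld)) AND (NOT sel OR sel)
= vld AND (NOT vld AND vld OR NOT sel OR NOT sel AND (NOT vld OR NOT sel) AND NOT vld AND (NOT sel AND (NOT vld OR NOT sel) AND NOT vld OR vld)) AND (NOT sel OR sel)
= vld AND (NOT vld AND vld OR NOT sel OR NOT sel AND (NOT vld OR NOT sel) AND NOT vld) AND (NOT sel OR sel)
= vld AND (NOT vld AND vld OR NOT sel OR NOT sel AND NOT vld) AND (NOT sel OR sel)
= vld AND (NOT sel OR NOT sel AND NOT vld) AND (NOT sel OR sel)
= vld AND NOT sel AND (NOT sel OR sel)
= vld AND NOT sel

vld AND NOT sel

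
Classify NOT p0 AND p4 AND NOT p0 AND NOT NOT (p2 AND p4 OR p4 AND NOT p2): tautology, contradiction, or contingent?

NOT p0 AND p4 AND NOT p0 AND NOT NOT (p2 AND p4 OR p4 AND NOT p2)
= NOT p0 AND p4 AND NOT p0 AND (p2 AND p4 OR p4 AND NOT p2)   [double negation]
= NOT p0 AND p4 AND NOT p0 AND p4   [distribution]
= NOT p0 AND p4   [idempotence]
This depends on p0, p4, so it is not a constant.

contingent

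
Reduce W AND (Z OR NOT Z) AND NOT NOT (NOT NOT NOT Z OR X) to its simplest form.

W AND (NOT Z OR X)

W AND (Z OR NOT Z) AND NOT NOT (NOT NOT NOT Z OR X)
= W AND (Z OR NOT Z) AND (NOT NOT NOT Z OR X)
= W AND (NOT NOT NOT Z OR X)
= W AND (NOT Z OR X)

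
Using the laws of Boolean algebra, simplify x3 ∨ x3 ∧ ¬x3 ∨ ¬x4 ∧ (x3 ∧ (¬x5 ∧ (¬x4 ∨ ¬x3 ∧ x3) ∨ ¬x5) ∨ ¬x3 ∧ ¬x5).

x3 ∨ x3 ∧ ¬x3 ∨ ¬x4 ∧ (x3 ∧ (¬x5 ∧ (¬x4 ∨ ¬x3 ∧ x3) ∨ ¬x5) ∨ ¬x3 ∧ ¬x5)
= x3 ∨ x3 ∧ ¬x3 ∨ ¬x4 ∧ (x3 ∧ (¬x5 ∧ ¬x4 ∨ ¬x5) ∨ ¬x3 ∧ ¬x5)   — complement / identity
= x3 ∨ x3 ∧ ¬x3 ∨ ¬x4 ∧ (x3 ∧ ¬x5 ∨ ¬x3 ∧ ¬x5)   — absorption
= x3 ∨ x3 ∧ ¬x3 ∨ ¬x4 ∧ ¬x5   — distribution
= x3 ∨ ¬x4 ∧ ¬x5   — complement / identity

x3 ∨ ¬x4 ∧ ¬x5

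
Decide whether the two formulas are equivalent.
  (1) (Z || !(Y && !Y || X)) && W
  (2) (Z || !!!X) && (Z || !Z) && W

Yes

E1: (Z || !(Y && !Y || X)) && W
    = (Z || !X) && W   [complement / identity]
E2: (Z || !!!X) && (Z || !Z) && W
    = (Z || !X) && (Z || !Z) && W   [double negation]
    = (Z || !X) && W   [complement / identity]
Both reduce to (Z || !X) && W, so they are equivalent.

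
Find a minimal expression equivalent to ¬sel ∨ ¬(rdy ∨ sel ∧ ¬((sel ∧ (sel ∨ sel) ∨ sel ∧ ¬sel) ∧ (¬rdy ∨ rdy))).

¬sel ∨ ¬(rdy ∨ sel ∧ ¬((sel ∧ (sel ∨ sel) ∨ sel ∧ ¬sel) ∧ (¬rdy ∨ rdy)))
= ¬sel ∨ ¬(rdy ∨ sel ∧ ¬((sel ∧ sel ∨ sel ∧ ¬sel) ∧ (¬rdy ∨ rdy)))   (idempotence)
= ¬sel ∨ ¬(rdy ∨ sel ∧ ¬(sel ∧ sel ∨ sel ∧ ¬sel))   (complement / identity)
= ¬sel ∨ ¬(rdy ∨ sel ∧ ¬sel)   (distribution)
= ¬sel ∨ ¬rdy   (complement / identity)

¬sel ∨ ¬rdy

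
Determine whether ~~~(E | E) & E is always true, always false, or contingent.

~~~(E | E) & E
= ~~~E & E
= ~E & E
= 0

always false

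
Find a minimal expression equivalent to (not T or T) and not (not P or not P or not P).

(not T or T) and not (not P or not P or not P)
= (not T or T) and not (not P or not P)   — idempotence
= (not T or T) and P and P   — De Morgan
= P and P   — complement / identity
= P   — idempotence

P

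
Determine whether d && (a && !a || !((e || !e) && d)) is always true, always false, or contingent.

d && (a && !a || !((e || !e) && d))
= d && !((e || !e) && d)   — complement / identity
= d && !d   — complement / identity
= false   — complement

always false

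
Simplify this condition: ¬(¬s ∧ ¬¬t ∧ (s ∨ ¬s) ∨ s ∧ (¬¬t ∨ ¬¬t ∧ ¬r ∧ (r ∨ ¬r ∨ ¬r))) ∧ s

¬(¬s ∧ ¬¬t ∧ (s ∨ ¬s) ∨ s ∧ (¬¬t ∨ ¬¬t ∧ ¬r ∧ (r ∨ ¬r ∨ ¬r))) ∧ s
= ¬(¬s ∧ ¬¬t ∧ (s ∨ ¬s) ∨ s ∧ (¬¬t ∨ ¬¬t ∧ ¬r ∧ (r ∨ ¬r))) ∧ s   (idempotence)
= ¬(¬s ∧ ¬¬t ∨ s ∧ (¬¬t ∨ ¬¬t ∧ ¬r ∧ (r ∨ ¬r))) ∧ s   (complement / identity)
= ¬(¬s ∧ ¬¬t ∨ s ∧ (¬¬t ∨ ¬¬t ∧ ¬r)) ∧ s   (complement / identity)
= ¬(¬s ∧ ¬¬t ∨ s ∧ ¬¬t) ∧ s   (absorption)
= ¬¬¬t ∧ s   (distribution)
= ¬t ∧ s   (double negation)

¬t ∧ s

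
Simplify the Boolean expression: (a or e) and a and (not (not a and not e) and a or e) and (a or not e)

(a or e) and a and (not (not a and not e) and a or e) and (a or not e)
= (a or e) and a and ((a or e) and a or e) and (a or not e)   (De Morgan)
= (a or e) and a and (a or not e)   (absorption)
= a and (a or not e)   (absorption)
= a   (absorption)

a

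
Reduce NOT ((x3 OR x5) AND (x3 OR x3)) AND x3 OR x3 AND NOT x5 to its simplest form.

x3 AND NOT x5

NOT ((x3 OR x5) AND (x3 OR x3)) AND x3 OR x3 AND NOT x5
= NOT ((x3 OR x5) AND x3) AND x3 OR x3 AND NOT x5
= NOT x3 AND x3 OR x3 AND NOT x5
= x3 AND NOT x5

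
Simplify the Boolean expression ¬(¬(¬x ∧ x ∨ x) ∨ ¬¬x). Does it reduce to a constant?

¬(¬(¬x ∧ x ∨ x) ∨ ¬¬x)
= ¬(¬x ∨ ¬¬x)
= x ∧ ¬x
= False

False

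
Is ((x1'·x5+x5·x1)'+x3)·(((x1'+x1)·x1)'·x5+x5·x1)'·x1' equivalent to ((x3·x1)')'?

No

E1: ((x1'·x5+x5·x1)'+x3)·(((x1'+x1)·x1)'·x5+x5·x1)'·x1'
    = ((x1'·x5+x5·x1)'+x3)·(x1'·x5+x5·x1)'·x1'   [complement / identity]
    = (x1'·x5+x5·x1)'·x1'   [absorption]
    = x5'·x1'   [distribution]
E2: ((x3·x1)')'
    = x3·x1   [double negation]
These differ: at x1=0, x3=1, x5=0, E1 = 1 but E2 = 0.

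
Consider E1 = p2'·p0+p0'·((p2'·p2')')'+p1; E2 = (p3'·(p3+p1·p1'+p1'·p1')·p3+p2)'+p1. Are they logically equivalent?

E1: p2'·p0+p0'·((p2'·p2')')'+p1
    = p2'·p0+p0'·((p2')')'+p1   [idempotence]
    = p2'·p0+p0'·p2'+p1   [double negation]
    = p2'+p1   [distribution]
E2: (p3'·(p3+p1·p1'+p1'·p1')·p3+p2)'+p1
    = (p3'·(p3+p1')·p3+p2)'+p1   [distribution]
    = (p3'·p3+p2)'+p1   [absorption]
    = p2'+p1   [complement / identity]
Both reduce to p2'+p1, so they are equivalent.

Yes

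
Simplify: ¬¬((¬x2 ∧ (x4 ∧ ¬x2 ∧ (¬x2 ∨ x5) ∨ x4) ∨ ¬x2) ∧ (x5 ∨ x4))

¬¬((¬x2 ∧ (x4 ∧ ¬x2 ∧ (¬x2 ∨ x5) ∨ x4) ∨ ¬x2) ∧ (x5 ∨ x4))
= ¬¬((¬x2 ∧ (x4 ∧ ¬x2 ∨ x4) ∨ ¬x2) ∧ (x5 ∨ x4))   (absorption)
= ¬¬((¬x2 ∧ x4 ∨ ¬x2) ∧ (x5 ∨ x4))   (absorption)
= (¬x2 ∧ x4 ∨ ¬x2) ∧ (x5 ∨ x4)   (double negation)
= ¬x2 ∧ (x5 ∨ x4)   (absorption)

¬x2 ∧ (x5 ∨ x4)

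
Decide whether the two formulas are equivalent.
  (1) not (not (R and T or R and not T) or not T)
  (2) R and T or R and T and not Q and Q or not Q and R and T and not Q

E1: not (not (R and T or R and not T) or not T)
    = not (not R or not T)   [distribution]
    = R and T   [De Morgan]
E2: R and T or R and T and not Q and Q or not Q and R and T and not Q
    = R and T or R and T and not Q   [distribution]
    = R and T   [absorption]
Both reduce to R and T, so they are equivalent.

Yes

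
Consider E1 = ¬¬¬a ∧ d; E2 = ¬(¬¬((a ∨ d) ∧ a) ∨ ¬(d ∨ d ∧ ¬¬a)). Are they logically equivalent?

Yes

E1: ¬¬¬a ∧ d
    = ¬a ∧ d   (double negation)
E2: ¬(¬¬((a ∨ d) ∧ a) ∨ ¬(d ∨ d ∧ ¬¬a))
    = ¬(¬¬a ∨ ¬(d ∨ d ∧ ¬¬a))   (absorption)
    = ¬a ∧ (d ∨ d ∧ ¬¬a)   (De Morgan)
    = ¬a ∧ (d ∨ d ∧ a)   (double negation)
    = ¬a ∧ d   (absorption)
Both reduce to ¬a ∧ d, so they are equivalent.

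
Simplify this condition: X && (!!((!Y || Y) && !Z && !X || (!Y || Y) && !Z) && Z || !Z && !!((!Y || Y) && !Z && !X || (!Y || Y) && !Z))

X && !Z

X && (!!((!Y || Y) && !Z && !X || (!Y || Y) && !Z) && Z || !Z && !!((!Y || Y) && !Z && !X || (!Y || Y) && !Z))
= X && (Z || !Z) && !!((!Y || Y) && !Z && !X || (!Y || Y) && !Z)   (distribution)
= X && (Z || !Z) && !!((!Y || Y) && !Z)   (absorption)
= X && (Z || !Z) && !!!Z   (complement / identity)
= X && (Z || !Z) && !Z   (double negation)
= X && !Z   (complement / identity)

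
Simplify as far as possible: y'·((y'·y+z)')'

y'·z

y'·((y'·y+z)')'
= y'·(y'·y+z)   (double negation)
= y'·z   (complement / identity)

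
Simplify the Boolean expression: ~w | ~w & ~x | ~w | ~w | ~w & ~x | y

~w | ~w & ~x | ~w | ~w | ~w & ~x | y
= ~w | ~w & ~x | ~w | ~w & ~x | y
= ~w | ~w & ~x | y
= ~w | y

~w | y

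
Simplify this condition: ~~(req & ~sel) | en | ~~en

~~(req & ~sel) | en | ~~en
= ~~(req & ~sel) | en | en   — double negation
= req & ~sel | en | en   — double negation
= req & ~sel | en   — idempotence

req & ~sel | en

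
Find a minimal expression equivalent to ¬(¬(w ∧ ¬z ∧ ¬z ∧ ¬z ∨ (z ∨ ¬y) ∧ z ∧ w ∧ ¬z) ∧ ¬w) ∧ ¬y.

¬(¬(w ∧ ¬z ∧ ¬z ∧ ¬z ∨ (z ∨ ¬y) ∧ z ∧ w ∧ ¬z) ∧ ¬w) ∧ ¬y
= ¬(¬(w ∧ ¬z ∧ ¬z ∨ (z ∨ ¬y) ∧ z ∧ w ∧ ¬z) ∧ ¬w) ∧ ¬y   (idempotence)
= ¬(¬(w ∧ ¬z ∧ ¬z ∨ z ∧ w ∧ ¬z) ∧ ¬w) ∧ ¬y   (absorption)
= ¬(¬(w ∧ ¬z) ∧ ¬w) ∧ ¬y   (distribution)
= (w ∧ ¬z ∨ w) ∧ ¬y   (De Morgan)
= w ∧ ¬y   (absorption)

w ∧ ¬y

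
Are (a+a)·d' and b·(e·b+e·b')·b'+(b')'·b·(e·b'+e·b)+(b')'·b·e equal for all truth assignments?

E1: (a+a)·d'
    = a·d'   — idempotence
E2: b·(e·b+e·b')·b'+(b')'·b·(e·b'+e·b)+(b')'·b·e
    = b·e·b'+(b')'·b·(e·b'+e·b)+(b')'·b·e   — distribution
    = b·e·b'+(b')'·b·e+(b')'·b·e   — distribution
    = b·e·b'+(b')'·b·e   — idempotence
    = b·e·b'+b·b·e   — double negation
    = b·e   — distribution
These differ: at a=0, b=1, d=0, e=1, E1 = 0 but E2 = 1.

No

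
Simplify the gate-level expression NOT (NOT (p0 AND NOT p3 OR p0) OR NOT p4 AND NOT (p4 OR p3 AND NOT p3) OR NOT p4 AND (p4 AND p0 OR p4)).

p0 AND p4

NOT (NOT (p0 AND NOT p3 OR p0) OR NOT p4 AND NOT (p4 OR p3 AND NOT p3) OR NOT p4 AND (p4 AND p0 OR p4))
= NOT (NOT (p0 AND NOT p3 OR p0) OR NOT p4 AND NOT p4 OR NOT p4 AND (p4 AND p0 OR p4))   [complement / identity]
= NOT (NOT (p0 AND NOT p3 OR p0) OR NOT p4 AND NOT p4 OR NOT p4 AND p4)   [absorption]
= NOT (NOT (p0 AND NOT p3 OR p0) OR NOT p4)   [distribution]
= NOT (NOT p0 OR NOT p4)   [absorption]
= p0 AND p4   [De Morgan]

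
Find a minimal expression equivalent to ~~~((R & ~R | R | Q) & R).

~R

~~~((R & ~R | R | Q) & R)
= ~~~((R | Q) & R)
= ~~~R
= ~R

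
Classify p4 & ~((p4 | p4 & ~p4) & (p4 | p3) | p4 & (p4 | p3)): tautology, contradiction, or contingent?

p4 & ~((p4 | p4 & ~p4) & (p4 | p3) | p4 & (p4 | p3))
= p4 & ~(p4 & (p4 | p3) | p4 & (p4 | p3))   — complement / identity
= p4 & ~(p4 & (p4 | p3))   — idempotence
= p4 & ~p4   — absorption
= 0   — complement

contradiction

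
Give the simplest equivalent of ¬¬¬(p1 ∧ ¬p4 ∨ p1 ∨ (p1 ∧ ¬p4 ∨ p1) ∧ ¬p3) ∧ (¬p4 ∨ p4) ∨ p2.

¬p1 ∨ p2

¬¬¬(p1 ∧ ¬p4 ∨ p1 ∨ (p1 ∧ ¬p4 ∨ p1) ∧ ¬p3) ∧ (¬p4 ∨ p4) ∨ p2
= ¬¬¬(p1 ∧ ¬p4 ∨ p1) ∧ (¬p4 ∨ p4) ∨ p2   (absorption)
= ¬¬¬(p1 ∧ ¬p4 ∨ p1) ∨ p2   (complement / identity)
= ¬(p1 ∧ ¬p4 ∨ p1) ∨ p2   (double negation)
= ¬p1 ∨ p2   (absorption)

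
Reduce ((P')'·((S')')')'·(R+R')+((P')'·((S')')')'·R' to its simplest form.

((P')'·((S')')')'·(R+R')+((P')'·((S')')')'·R'
= ((P')'·((S')')')'+((P')'·((S')')')'·R'   (complement / identity)
= ((P')'·((S')')')'   (absorption)
= ((P')'·S')'   (double negation)
= P'+S   (De Morgan)

P'+S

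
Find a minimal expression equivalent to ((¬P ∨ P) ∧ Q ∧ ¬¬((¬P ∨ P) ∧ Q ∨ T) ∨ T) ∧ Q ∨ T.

Q ∨ T

((¬P ∨ P) ∧ Q ∧ ¬¬((¬P ∨ P) ∧ Q ∨ T) ∨ T) ∧ Q ∨ T
= ((¬P ∨ P) ∧ Q ∧ ((¬P ∨ P) ∧ Q ∨ T) ∨ T) ∧ Q ∨ T
= ((¬P ∨ P) ∧ Q ∨ T) ∧ Q ∨ T
= (Q ∨ T) ∧ Q ∨ T
= Q ∨ T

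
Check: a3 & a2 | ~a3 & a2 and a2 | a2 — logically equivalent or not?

Yes

E1: a3 & a2 | ~a3 & a2
    = a2   — distribution
E2: a2 | a2
    = a2   — idempotence
Both reduce to a2, so they are equivalent.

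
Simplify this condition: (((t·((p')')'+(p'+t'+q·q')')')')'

t'

(((t·((p')')'+(p'+t'+q·q')')')')'
= (((t·((p')')'+(p'+t')')')')'   [complement / identity]
= (((t·p'+(p'+t')')')')'   [double negation]
= (((t·p'+p·t)')')'   [De Morgan]
= ((t')')'   [distribution]
= t'   [double negation]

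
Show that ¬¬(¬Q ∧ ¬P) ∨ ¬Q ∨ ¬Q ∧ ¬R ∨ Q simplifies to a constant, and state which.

True

¬¬(¬Q ∧ ¬P) ∨ ¬Q ∨ ¬Q ∧ ¬R ∨ Q
= ¬Q ∧ ¬P ∨ ¬Q ∨ ¬Q ∧ ¬R ∨ Q
= ¬Q ∧ ¬P ∨ ¬Q ∨ Q
= ¬Q ∨ Q
= True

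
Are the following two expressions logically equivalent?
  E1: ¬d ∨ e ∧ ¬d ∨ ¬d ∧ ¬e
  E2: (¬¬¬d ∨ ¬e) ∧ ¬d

E1: ¬d ∨ e ∧ ¬d ∨ ¬d ∧ ¬e
    = ¬d ∨ ¬d   [distribution]
    = ¬d   [idempotence]
E2: (¬¬¬d ∨ ¬e) ∧ ¬d
    = (¬d ∨ ¬e) ∧ ¬d   [double negation]
    = ¬d   [absorption]
Both reduce to ¬d, so they are equivalent.

Yes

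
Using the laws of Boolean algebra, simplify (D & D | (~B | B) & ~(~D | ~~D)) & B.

(D & D | (~B | B) & ~(~D | ~~D)) & B
= (D & D | (~B | B) & D & ~D) & B   (De Morgan)
= (D & D | D & ~D) & B   (complement / identity)
= D & B   (distribution)

D & B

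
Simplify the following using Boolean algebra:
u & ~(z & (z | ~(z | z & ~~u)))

u & ~z

u & ~(z & (z | ~(z | z & ~~u)))
= u & ~(z & (z | ~(z | z & u)))   (double negation)
= u & ~(z & (z | ~z))   (absorption)
= u & ~z   (complement / identity)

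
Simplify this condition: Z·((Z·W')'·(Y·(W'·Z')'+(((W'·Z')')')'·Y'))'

Z·((Z·W')'·(Y·(W'·Z')'+(((W'·Z')')')'·Y'))'
= Z·((Z·W')'·(Y·(W'·Z')'+(W'·Z')'·Y'))'
= Z·((Z·W')'·(W'·Z')')'
= Z·(Z·W'+W'·Z')
= Z·W'

Z·W'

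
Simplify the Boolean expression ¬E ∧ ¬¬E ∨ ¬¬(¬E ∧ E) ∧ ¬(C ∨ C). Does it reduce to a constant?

¬E ∧ ¬¬E ∨ ¬¬(¬E ∧ E) ∧ ¬(C ∨ C)
= ¬E ∧ ¬¬E ∨ ¬¬(¬E ∧ E) ∧ ¬C
= ¬E ∧ E ∨ ¬¬(¬E ∧ E) ∧ ¬C
= ¬E ∧ E ∨ ¬E ∧ E ∧ ¬C
= ¬E ∧ E
= False

False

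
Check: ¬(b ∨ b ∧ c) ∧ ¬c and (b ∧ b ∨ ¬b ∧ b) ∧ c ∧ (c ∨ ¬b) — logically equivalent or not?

No

E1: ¬(b ∨ b ∧ c) ∧ ¬c
    = ¬b ∧ ¬c   [absorption]
E2: (b ∧ b ∨ ¬b ∧ b) ∧ c ∧ (c ∨ ¬b)
    = b ∧ c ∧ (c ∨ ¬b)   [distribution]
    = b ∧ c   [absorption]
These differ: at b=0, c=0, E1 = 1 but E2 = 0.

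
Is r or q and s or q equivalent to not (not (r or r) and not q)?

Yes

E1: r or q and s or q
    = r or q   (absorption)
E2: not (not (r or r) and not q)
    = r or r or q   (De Morgan)
    = r or q   (idempotence)
Both reduce to r or q, so they are equivalent.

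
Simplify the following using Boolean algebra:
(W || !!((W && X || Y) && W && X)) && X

(W || !!((W && X || Y) && W && X)) && X
= (W || !!(W && X)) && X   [absorption]
= (W || W && X) && X   [double negation]
= W && X   [absorption]

W && X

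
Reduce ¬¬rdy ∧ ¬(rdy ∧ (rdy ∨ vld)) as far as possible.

¬¬rdy ∧ ¬(rdy ∧ (rdy ∨ vld))
= ¬¬rdy ∧ ¬rdy   — absorption
= rdy ∧ ¬rdy   — double negation
= False   — complement

False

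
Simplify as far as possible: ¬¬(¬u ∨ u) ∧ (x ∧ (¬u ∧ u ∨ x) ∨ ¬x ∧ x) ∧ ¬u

¬¬(¬u ∨ u) ∧ (x ∧ (¬u ∧ u ∨ x) ∨ ¬x ∧ x) ∧ ¬u
= (¬u ∨ u) ∧ (x ∧ (¬u ∧ u ∨ x) ∨ ¬x ∧ x) ∧ ¬u   — double negation
= (¬u ∨ u) ∧ (x ∧ x ∨ ¬x ∧ x) ∧ ¬u   — complement / identity
= (x ∧ x ∨ ¬x ∧ x) ∧ ¬u   — complement / identity
= x ∧ ¬u   — distribution

x ∧ ¬u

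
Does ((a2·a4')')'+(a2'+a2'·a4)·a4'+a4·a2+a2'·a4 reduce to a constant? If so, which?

yes, True

((a2·a4')')'+(a2'+a2'·a4)·a4'+a4·a2+a2'·a4
= ((a2·a4')')'+(a2'+a2'·a4)·a4'+a4
= a2·a4'+(a2'+a2'·a4)·a4'+a4
= a2·a4'+a2'·a4'+a4
= a4'+a4
= 1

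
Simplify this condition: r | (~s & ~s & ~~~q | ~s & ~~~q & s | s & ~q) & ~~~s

r | (~s & ~s & ~~~q | ~s & ~~~q & s | s & ~q) & ~~~s
= r | (~s & ~~~q | s & ~q) & ~~~s   (distribution)
= r | (~s & ~q | s & ~q) & ~~~s   (double negation)
= r | ~q & ~~~s   (distribution)
= r | ~q & ~s   (double negation)

r | ~q & ~s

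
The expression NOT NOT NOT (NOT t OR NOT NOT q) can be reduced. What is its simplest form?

t AND NOT q

NOT NOT NOT (NOT t OR NOT NOT q)
= NOT NOT (t AND NOT q)   [De Morgan]
= t AND NOT q   [double negation]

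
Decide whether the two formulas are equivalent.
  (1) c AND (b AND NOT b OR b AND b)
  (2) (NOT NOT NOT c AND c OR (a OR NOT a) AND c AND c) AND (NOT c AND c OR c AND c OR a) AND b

E1: c AND (b AND NOT b OR b AND b)
    = c AND b   [distribution]
E2: (NOT NOT NOT c AND c OR (a OR NOT a) AND c AND c) AND (NOT c AND c OR c AND c OR a) AND b
    = (NOT NOT NOT c AND c OR c AND c) AND (NOT c AND c OR c AND c OR a) AND b   [complement / identity]
    = (NOT c AND c OR c AND c) AND (NOT c AND c OR c AND c OR a) AND b   [double negation]
    = (NOT c AND c OR c AND c) AND b   [absorption]
    = c AND b   [distribution]
Both reduce to c AND b, so they are equivalent.

Yes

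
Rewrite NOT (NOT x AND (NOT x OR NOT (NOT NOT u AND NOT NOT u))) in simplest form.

x

NOT (NOT x AND (NOT x OR NOT (NOT NOT u AND NOT NOT u)))
= NOT (NOT x AND (NOT x OR NOT u OR NOT u))   [De Morgan]
= NOT (NOT x AND (NOT x OR NOT u))   [idempotence]
= NOT NOT x   [absorption]
= x   [double negation]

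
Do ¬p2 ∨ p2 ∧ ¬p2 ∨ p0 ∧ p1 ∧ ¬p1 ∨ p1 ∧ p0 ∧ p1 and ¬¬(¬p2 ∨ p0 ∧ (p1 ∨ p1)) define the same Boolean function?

Yes

E1: ¬p2 ∨ p2 ∧ ¬p2 ∨ p0 ∧ p1 ∧ ¬p1 ∨ p1 ∧ p0 ∧ p1
    = ¬p2 ∨ p2 ∧ ¬p2 ∨ p0 ∧ p1
    = ¬p2 ∨ p0 ∧ p1
E2: ¬¬(¬p2 ∨ p0 ∧ (p1 ∨ p1))
    = ¬p2 ∨ p0 ∧ (p1 ∨ p1)
    = ¬p2 ∨ p0 ∧ p1
Both reduce to ¬p2 ∨ p0 ∧ p1, so they are equivalent.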